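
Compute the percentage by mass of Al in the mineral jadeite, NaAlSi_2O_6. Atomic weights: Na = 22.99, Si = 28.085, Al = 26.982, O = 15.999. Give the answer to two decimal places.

13.35 wt%

Molar mass of NaAlSi_2O_6: 1×22.99 + 1×26.982 + 2×28.085 + 6×15.999 = 202.136 g/mol.
Mass of Al per formula unit: 1 × 26.982 = 26.982 g.
Weight fraction Al = 26.982 / 202.136 = 0.1335.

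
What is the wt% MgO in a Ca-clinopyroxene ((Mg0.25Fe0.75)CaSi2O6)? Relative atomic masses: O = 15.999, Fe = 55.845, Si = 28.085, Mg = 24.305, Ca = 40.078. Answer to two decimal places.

4.19 wt%

Molar mass of (Mg0.25Fe0.75)CaSi2O6 = 0.25·24.305 + 0.75·55.845 + 1·40.078 + 2·28.085 + 6·15.999 = 240.202 g/mol.
Each formula unit contains 0.25 Mg, equivalent to 0.25/1 = 0.2500 mol MgO.
M(MgO) = 1×24.305 + 1×15.999 = 40.304 g/mol.
Mass of MgO per formula unit = 0.2500 × 40.304 = 10.076 g.
MgO wt% = 10.076 / 240.202 × 100 = 4.19%.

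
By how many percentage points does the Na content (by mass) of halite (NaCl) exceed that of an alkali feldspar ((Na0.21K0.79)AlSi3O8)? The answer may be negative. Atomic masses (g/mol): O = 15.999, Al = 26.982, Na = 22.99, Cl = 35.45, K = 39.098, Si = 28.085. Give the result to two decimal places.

M(NaCl) = 58.440 g/mol, so wt% Na = 22.990/58.440 × 100 = 39.34%.
M((Na0.21K0.79)AlSi3O8) = 274.944 g/mol, so wt% Na = 4.828/274.944 × 100 = 1.76%.
39.34 − 1.76 = 37.58 pp.

37.58 percentage points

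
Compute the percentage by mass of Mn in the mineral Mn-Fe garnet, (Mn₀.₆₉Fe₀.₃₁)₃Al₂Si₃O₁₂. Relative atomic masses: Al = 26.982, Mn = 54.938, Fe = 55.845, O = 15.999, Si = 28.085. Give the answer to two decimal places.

22.93 mass %

Formula mass = 2.07×54.938 + 0.93×55.845 + 2×26.982 + 3×28.085 + 12×15.999 = 495.865 g/mol, of which 113.722 g is Mn.
So Mn makes up 113.722/495.865 = 0.2293 of the mass, i.e. 22.93%.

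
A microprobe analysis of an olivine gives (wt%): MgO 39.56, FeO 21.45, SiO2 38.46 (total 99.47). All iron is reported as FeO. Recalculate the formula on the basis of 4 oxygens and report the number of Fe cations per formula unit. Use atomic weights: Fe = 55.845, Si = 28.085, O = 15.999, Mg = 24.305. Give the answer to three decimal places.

MgO (M=40.304): mol = 0.98154; Mg = 0.98154, O = 0.98154.
FeO (M=71.844): mol = 0.29856; Fe = 0.29856, O = 0.29856.
SiO2 (M=60.083): mol = 0.64011; Si = 0.64011, O = 1.28022.
ΣO = 2.56032; factor = 4/ΣO = 1.56230.
Fe apfu = 0.29856 × 1.56230 = 0.466.

0.466 Fe apfu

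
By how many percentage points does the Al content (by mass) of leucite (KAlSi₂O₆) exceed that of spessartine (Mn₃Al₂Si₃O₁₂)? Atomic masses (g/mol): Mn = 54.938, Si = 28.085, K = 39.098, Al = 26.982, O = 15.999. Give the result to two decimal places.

First mineral: 26.982 g Al in 218.244 g formula = 12.36 wt% Al.
Second mineral: 53.964 g Al in 495.021 g formula = 10.90 wt% Al.
12.36% − 10.90% gives a difference of 1.46 percentage points.

1.46 percentage points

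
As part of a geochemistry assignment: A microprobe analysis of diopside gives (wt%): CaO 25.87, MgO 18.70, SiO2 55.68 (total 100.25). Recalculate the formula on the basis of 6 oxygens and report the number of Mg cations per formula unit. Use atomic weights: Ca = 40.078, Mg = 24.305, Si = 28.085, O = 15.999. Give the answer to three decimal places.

CaO (M=56.077): mol = 0.46133; Ca = 0.46133, O = 0.46133.
MgO (M=40.304): mol = 0.46397; Mg = 0.46397, O = 0.46397.
SiO2 (M=60.083): mol = 0.92672; Si = 0.92672, O = 1.85344.
ΣO = 2.77874; factor = 6/ΣO = 2.15925.
Mg apfu = 0.46397 × 2.15925 = 1.002.

1.002 Mg apfu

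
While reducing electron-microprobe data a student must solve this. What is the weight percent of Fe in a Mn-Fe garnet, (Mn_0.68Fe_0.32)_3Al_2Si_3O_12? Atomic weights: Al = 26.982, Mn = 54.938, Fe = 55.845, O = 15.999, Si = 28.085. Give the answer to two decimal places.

10.81 wt%

Molar mass of (Mn_0.68Fe_0.32)_3Al_2Si_3O_12: 2.04·54.938 + 0.96·55.845 + 2·26.982 + 3·28.085 + 12·15.999 = 495.892 g/mol.
Mass of Fe per formula unit: 0.96 × 55.845 = 53.611 g.
Weight fraction Fe = 53.611 / 495.892 = 0.1081.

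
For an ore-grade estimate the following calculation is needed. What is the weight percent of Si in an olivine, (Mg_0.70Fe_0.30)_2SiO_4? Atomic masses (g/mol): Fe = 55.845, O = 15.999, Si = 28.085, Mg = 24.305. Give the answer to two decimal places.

Formula mass = 1.40×24.305 + 0.60×55.845 + 1×28.085 + 4×15.999 = 159.615 g/mol, of which 28.085 g is Si.
So Si makes up 28.085/159.615 = 0.1760 of the mass, i.e. 17.60%.

17.60 weight percent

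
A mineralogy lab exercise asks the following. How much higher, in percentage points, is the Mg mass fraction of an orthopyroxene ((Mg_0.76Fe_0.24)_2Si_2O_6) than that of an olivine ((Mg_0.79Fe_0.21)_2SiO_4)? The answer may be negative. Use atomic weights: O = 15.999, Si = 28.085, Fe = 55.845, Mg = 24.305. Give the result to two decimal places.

First mineral: 36.944 g Mg in 215.913 g formula = 17.11 wt% Mg.
Second mineral: 38.402 g Mg in 153.938 g formula = 24.95 wt% Mg.
17.11% − 24.95% gives a difference of -7.84 percentage points.

-7.84 percentage points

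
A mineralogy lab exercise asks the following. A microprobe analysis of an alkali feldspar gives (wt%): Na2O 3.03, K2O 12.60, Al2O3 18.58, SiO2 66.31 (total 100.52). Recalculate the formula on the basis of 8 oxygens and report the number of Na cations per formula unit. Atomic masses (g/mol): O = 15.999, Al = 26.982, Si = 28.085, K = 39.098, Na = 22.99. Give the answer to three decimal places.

3.03 wt% Na2O ÷ 61.979 g/mol = 0.04889 mol, giving 0.09778 Na and 0.04889 O.
12.60 wt% K2O ÷ 94.195 g/mol = 0.13377 mol, giving 0.26754 K and 0.13377 O.
18.58 wt% Al2O3 ÷ 101.961 g/mol = 0.18223 mol, giving 0.36446 Al and 0.54669 O.
66.31 wt% SiO2 ÷ 60.083 g/mol = 1.10364 mol, giving 1.10364 Si and 2.20728 O.
Oxygen sums to 2.93663; scaling by 8/2.93663 = 2.72421 puts the formula on 8 O.
Na: 0.09778 × 2.72421 = 0.266 atoms per formula unit.

0.266 Na apfu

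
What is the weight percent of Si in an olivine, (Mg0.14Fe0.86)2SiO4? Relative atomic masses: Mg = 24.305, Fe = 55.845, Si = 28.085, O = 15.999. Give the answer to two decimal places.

14.41 wt%

Molar mass of (Mg0.14Fe0.86)2SiO4: 0.28*24.305 + 1.72*55.845 + 1*28.085 + 4*15.999 = 194.940 g/mol.
Mass of Si per formula unit: 1 × 28.085 = 28.085 g.
Weight fraction Si = 28.085 / 194.940 = 0.1441.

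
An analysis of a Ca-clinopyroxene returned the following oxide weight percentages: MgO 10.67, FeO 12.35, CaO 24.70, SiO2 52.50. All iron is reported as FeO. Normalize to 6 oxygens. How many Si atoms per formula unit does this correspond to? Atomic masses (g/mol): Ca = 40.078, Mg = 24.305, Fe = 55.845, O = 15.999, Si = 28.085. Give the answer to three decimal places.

1.997 Si apfu

MgO: 10.67/40.304 = 0.26474 mol → 0.26474 mol Mg, 0.26474 mol O.
FeO: 12.35/71.844 = 0.17190 mol → 0.17190 mol Fe, 0.17190 mol O.
CaO: 24.70/56.077 = 0.44047 mol → 0.44047 mol Ca, 0.44047 mol O.
SiO2: 52.50/60.083 = 0.87379 mol → 0.87379 mol Si, 1.74758 mol O.
Total oxygen = 2.62469 mol. Normalization factor = 6/2.62469 = 2.28598.
Si per 6 O = 0.87379 × 2.28598 = 1.997.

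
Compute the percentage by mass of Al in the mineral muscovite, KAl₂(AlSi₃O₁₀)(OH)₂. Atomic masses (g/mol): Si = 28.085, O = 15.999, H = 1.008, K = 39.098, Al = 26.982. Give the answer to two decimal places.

Formula mass = 1×39.098 + 3×26.982 + 3×28.085 + 12×15.999 + 2×1.008 = 398.303 g/mol, of which 80.946 g is Al.
So Al makes up 80.946/398.303 = 0.2032 of the mass, i.e. 20.32%.

20.32 mass %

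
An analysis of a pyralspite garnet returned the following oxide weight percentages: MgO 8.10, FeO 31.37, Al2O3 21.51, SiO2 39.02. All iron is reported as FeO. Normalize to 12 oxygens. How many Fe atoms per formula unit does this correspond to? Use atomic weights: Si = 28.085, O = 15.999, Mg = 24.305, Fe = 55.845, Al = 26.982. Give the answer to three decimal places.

2.039 Fe apfu

MgO (M=40.304): mol = 0.20097; Mg = 0.20097, O = 0.20097.
FeO (M=71.844): mol = 0.43664; Fe = 0.43664, O = 0.43664.
Al2O3 (M=101.961): mol = 0.21096; Al = 0.42192, O = 0.63288.
SiO2 (M=60.083): mol = 0.64943; Si = 0.64943, O = 1.29886.
ΣO = 2.56935; factor = 12/ΣO = 4.67044.
Fe apfu = 0.43664 × 4.67044 = 2.039.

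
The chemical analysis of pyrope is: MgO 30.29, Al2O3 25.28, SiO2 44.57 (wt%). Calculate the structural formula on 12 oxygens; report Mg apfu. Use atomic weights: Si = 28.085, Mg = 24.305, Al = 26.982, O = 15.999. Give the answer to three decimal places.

MgO (M=40.304): mol = 0.75154; Mg = 0.75154, O = 0.75154.
Al2O3 (M=101.961): mol = 0.24794; Al = 0.49588, O = 0.74382.
SiO2 (M=60.083): mol = 0.74181; Si = 0.74181, O = 1.48362.
ΣO = 2.97898; factor = 12/ΣO = 4.02822.
Mg apfu = 0.75154 × 4.02822 = 3.027.

3.027 Mg apfu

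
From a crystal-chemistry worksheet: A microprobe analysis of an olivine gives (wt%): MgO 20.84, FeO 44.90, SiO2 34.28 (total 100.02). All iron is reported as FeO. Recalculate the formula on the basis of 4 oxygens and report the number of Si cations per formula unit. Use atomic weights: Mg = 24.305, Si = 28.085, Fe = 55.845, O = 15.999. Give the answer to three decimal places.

1.000 Si apfu

MgO: 20.84/40.304 = 0.51707 mol → 0.51707 mol Mg, 0.51707 mol O.
FeO: 44.90/71.844 = 0.62497 mol → 0.62497 mol Fe, 0.62497 mol O.
SiO2: 34.28/60.083 = 0.57054 mol → 0.57054 mol Si, 1.14108 mol O.
Total oxygen = 2.28312 mol. Normalization factor = 4/2.28312 = 1.75199.
Si per 4 O = 0.57054 × 1.75199 = 1.000.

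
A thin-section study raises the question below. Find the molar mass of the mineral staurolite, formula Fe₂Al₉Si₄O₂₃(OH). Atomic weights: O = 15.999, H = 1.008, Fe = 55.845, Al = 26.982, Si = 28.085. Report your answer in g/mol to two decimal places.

851.85 g/mol

Fe: 2 × 55.845 = 111.6900
Al: 9 × 26.982 = 242.8380
Si: 4 × 28.085 = 112.3400
O: 24 × 15.999 = 383.9760
H: 1 × 1.008 = 1.0080
Summing the contributions gives the formula mass.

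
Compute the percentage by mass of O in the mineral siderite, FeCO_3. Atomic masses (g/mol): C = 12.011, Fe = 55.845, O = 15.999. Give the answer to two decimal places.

Molar mass of FeCO_3: 1·55.845 + 1·12.011 + 3·15.999 = 115.853 g/mol.
Mass of O per formula unit: 3 × 15.999 = 47.997 g.
Weight fraction O = 47.997 / 115.853 = 0.4143.

41.43 weight percent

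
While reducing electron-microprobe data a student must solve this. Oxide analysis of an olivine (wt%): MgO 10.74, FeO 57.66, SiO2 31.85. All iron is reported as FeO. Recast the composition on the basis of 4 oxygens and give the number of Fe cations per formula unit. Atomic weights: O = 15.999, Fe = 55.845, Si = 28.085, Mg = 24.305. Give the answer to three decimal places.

MgO (M=40.304): mol = 0.26647; Mg = 0.26647, O = 0.26647.
FeO (M=71.844): mol = 0.80257; Fe = 0.80257, O = 0.80257.
SiO2 (M=60.083): mol = 0.53010; Si = 0.53010, O = 1.06020.
ΣO = 2.12924; factor = 4/ΣO = 1.87860.
Fe apfu = 0.80257 × 1.87860 = 1.508.

1.508 Fe apfu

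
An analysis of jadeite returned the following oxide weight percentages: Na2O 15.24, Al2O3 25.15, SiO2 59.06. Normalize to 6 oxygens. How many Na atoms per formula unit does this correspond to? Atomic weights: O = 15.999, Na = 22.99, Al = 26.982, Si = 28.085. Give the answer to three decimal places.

1.000 Na apfu

Na2O: 15.24/61.979 = 0.24589 mol → 0.49178 mol Na, 0.24589 mol O.
Al2O3: 25.15/101.961 = 0.24666 mol → 0.49332 mol Al, 0.73998 mol O.
SiO2: 59.06/60.083 = 0.98297 mol → 0.98297 mol Si, 1.96594 mol O.
Total oxygen = 2.95181 mol. Normalization factor = 6/2.95181 = 2.03265.
Na per 6 O = 0.49178 × 2.03265 = 1.000.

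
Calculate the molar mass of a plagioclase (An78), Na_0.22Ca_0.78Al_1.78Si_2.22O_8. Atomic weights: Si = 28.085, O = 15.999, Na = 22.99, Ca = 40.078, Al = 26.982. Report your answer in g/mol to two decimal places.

274.69 g/mol

Na: 0.22 × 22.99 = 5.0578
Ca: 0.78 × 40.078 = 31.2608
Al: 1.78 × 26.982 = 48.0280
Si: 2.22 × 28.085 = 62.3487
O: 8 × 15.999 = 127.9920
Summing the contributions gives the formula mass.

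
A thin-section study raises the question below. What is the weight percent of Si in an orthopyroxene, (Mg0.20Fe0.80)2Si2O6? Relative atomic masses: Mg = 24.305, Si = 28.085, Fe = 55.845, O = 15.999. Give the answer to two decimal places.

Molar mass of (Mg0.20Fe0.80)2Si2O6: 0.40×24.305 + 1.60×55.845 + 2×28.085 + 6×15.999 = 251.238 g/mol.
Mass of Si per formula unit: 2 × 28.085 = 56.170 g.
Weight fraction Si = 56.170 / 251.238 = 0.2236.

22.36 mass %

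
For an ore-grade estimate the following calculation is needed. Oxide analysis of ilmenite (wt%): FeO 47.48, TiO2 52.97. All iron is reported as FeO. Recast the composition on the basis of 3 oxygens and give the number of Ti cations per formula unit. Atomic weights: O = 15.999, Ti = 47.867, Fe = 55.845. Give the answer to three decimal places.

FeO: 47.48/71.844 = 0.66088 mol → 0.66088 mol Fe, 0.66088 mol O.
TiO2: 52.97/79.865 = 0.66324 mol → 0.66324 mol Ti, 1.32648 mol O.
Total oxygen = 1.98736 mol. Normalization factor = 3/1.98736 = 1.50954.
Ti per 3 O = 0.66324 × 1.50954 = 1.001.

1.001 Ti apfu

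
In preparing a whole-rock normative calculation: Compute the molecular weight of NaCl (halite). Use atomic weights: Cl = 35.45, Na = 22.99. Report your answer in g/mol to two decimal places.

Na: 1 × 22.99 = 22.9900
Cl: 1 × 35.45 = 35.4500
Summing the contributions gives the formula mass.

58.44 g/mol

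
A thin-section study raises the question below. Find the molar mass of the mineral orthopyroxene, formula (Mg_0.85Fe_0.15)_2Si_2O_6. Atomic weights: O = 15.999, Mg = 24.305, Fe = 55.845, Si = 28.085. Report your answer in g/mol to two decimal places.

210.24 g/mol

M = 1.70(24.305) + 0.30(55.845) + 2(28.085) + 6(15.999)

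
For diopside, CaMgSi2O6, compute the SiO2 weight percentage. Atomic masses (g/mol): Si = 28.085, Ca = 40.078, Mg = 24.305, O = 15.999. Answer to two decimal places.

M(CaMgSi2O6) = 216.547 g/mol; M(SiO2) = 60.083 g/mol.
Moles SiO2 per formula unit = 2 Si ÷ 1 = 2.0000.
SiO2 fraction = (2.0000 × 60.083) / 216.547 = 120.166/216.547 = 0.5549.

55.49 wt%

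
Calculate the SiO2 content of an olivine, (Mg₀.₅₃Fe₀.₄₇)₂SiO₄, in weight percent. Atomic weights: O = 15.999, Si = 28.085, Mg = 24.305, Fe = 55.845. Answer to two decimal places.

35.27 wt%

M((Mg₀.₅₃Fe₀.₄₇)₂SiO₄) = 170.339 g/mol; M(SiO2) = 60.083 g/mol.
Moles SiO2 per formula unit = 1 Si ÷ 1 = 1.0000.
SiO2 fraction = (1.0000 × 60.083) / 170.339 = 60.083/170.339 = 0.3527.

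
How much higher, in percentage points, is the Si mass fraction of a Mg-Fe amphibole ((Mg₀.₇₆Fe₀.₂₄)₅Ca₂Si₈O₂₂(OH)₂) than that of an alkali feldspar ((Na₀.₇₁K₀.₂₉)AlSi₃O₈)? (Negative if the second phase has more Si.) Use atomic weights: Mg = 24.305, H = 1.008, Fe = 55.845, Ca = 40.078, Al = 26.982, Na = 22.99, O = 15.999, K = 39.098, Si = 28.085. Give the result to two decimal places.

-5.14 percentage points

First mineral: 224.680 g Si in 850.201 g formula = 26.43 wt% Si.
Second mineral: 84.255 g Si in 266.890 g formula = 31.57 wt% Si.
26.43% − 31.57% gives a difference of -5.14 percentage points.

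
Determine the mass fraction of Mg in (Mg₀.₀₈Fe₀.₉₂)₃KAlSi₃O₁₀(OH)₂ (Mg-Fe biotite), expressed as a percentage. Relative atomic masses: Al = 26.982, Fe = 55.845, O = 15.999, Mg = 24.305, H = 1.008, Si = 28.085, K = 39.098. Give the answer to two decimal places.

Molar mass of (Mg₀.₀₈Fe₀.₉₂)₃KAlSi₃O₁₀(OH)₂: 0.24×24.305 + 2.76×55.845 + 1×39.098 + 1×26.982 + 3×28.085 + 12×15.999 + 2×1.008 = 504.304 g/mol.
Mass of Mg per formula unit: 0.24 × 24.305 = 5.833 g.
Weight fraction Mg = 5.833 / 504.304 = 0.0116.

1.16 mass %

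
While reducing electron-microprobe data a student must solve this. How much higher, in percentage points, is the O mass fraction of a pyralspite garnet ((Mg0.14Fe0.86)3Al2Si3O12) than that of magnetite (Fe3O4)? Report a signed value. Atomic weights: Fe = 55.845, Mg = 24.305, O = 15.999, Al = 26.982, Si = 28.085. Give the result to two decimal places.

11.99 percentage points

First mineral: 191.988 g O in 484.495 g formula = 39.63 wt% O.
Second mineral: 63.996 g O in 231.531 g formula = 27.64 wt% O.
39.63% − 27.64% gives a difference of 11.99 percentage points.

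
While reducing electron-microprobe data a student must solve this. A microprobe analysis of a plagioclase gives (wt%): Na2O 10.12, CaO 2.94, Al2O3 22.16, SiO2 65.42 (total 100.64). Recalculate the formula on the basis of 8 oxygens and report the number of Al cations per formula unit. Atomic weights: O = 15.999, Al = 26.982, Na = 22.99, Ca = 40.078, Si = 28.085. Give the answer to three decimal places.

Na2O: 10.12/61.979 = 0.16328 mol → 0.32656 mol Na, 0.16328 mol O.
CaO: 2.94/56.077 = 0.05243 mol → 0.05243 mol Ca, 0.05243 mol O.
Al2O3: 22.16/101.961 = 0.21734 mol → 0.43468 mol Al, 0.65202 mol O.
SiO2: 65.42/60.083 = 1.08883 mol → 1.08883 mol Si, 2.17766 mol O.
Total oxygen = 3.04539 mol. Normalization factor = 8/3.04539 = 2.62692.
Al per 8 O = 0.43468 × 2.62692 = 1.142.

1.142 Al apfu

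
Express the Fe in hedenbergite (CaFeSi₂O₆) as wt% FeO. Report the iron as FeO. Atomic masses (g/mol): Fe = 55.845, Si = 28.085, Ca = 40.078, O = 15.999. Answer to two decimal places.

28.96 wt%

Molar mass of CaFeSi₂O₆ = 1·40.078 + 1·55.845 + 2·28.085 + 6·15.999 = 248.087 g/mol.
Each formula unit contains 1 Fe, equivalent to 1/1 = 1.0000 mol FeO.
M(FeO) = 1×55.845 + 1×15.999 = 71.844 g/mol.
Mass of FeO per formula unit = 1.0000 × 71.844 = 71.844 g.
FeO wt% = 71.844 / 248.087 × 100 = 28.96%.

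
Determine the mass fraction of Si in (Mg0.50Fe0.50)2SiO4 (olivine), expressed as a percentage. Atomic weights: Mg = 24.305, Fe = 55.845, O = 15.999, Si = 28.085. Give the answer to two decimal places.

16.31 wt%

M((Mg0.50Fe0.50)2SiO4) = 172.231 g/mol.
Si contributes 1 × 28.085 = 28.085 g per mole.
28.085/172.231 = 0.1631 → 16.31%.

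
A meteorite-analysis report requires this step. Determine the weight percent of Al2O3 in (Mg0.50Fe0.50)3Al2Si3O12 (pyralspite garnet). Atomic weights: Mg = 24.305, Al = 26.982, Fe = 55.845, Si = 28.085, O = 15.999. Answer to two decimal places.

Molar mass of (Mg0.50Fe0.50)3Al2Si3O12 = 1.50×24.305 + 1.50×55.845 + 2×26.982 + 3×28.085 + 12×15.999 = 450.432 g/mol.
Each formula unit contains 2 Al, equivalent to 2/2 = 1.0000 mol Al2O3.
M(Al2O3) = 2×26.982 + 3×15.999 = 101.961 g/mol.
Mass of Al2O3 per formula unit = 1.0000 × 101.961 = 101.961 g.
Al2O3 wt% = 101.961 / 450.432 × 100 = 22.64%.

22.64 wt%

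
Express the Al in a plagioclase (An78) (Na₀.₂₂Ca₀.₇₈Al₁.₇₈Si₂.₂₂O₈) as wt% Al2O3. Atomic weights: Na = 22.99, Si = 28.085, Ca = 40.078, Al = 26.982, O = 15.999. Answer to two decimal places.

33.04 wt%

Molar mass of Na₀.₂₂Ca₀.₇₈Al₁.₇₈Si₂.₂₂O₈ = 0.22·22.99 + 0.78·40.078 + 1.78·26.982 + 2.22·28.085 + 8·15.999 = 274.687 g/mol.
Each formula unit contains 1.78 Al, equivalent to 1.78/2 = 0.8900 mol Al2O3.
M(Al2O3) = 2×26.982 + 3×15.999 = 101.961 g/mol.
Mass of Al2O3 per formula unit = 0.8900 × 101.961 = 90.745 g.
Al2O3 wt% = 90.745 / 274.687 × 100 = 33.04%.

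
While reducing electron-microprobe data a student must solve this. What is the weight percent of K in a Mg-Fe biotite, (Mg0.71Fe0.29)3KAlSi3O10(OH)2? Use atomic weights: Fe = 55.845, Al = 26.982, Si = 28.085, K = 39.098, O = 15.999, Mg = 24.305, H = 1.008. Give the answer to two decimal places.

Molar mass of (Mg0.71Fe0.29)3KAlSi3O10(OH)2: 2.13·24.305 + 0.87·55.845 + 1·39.098 + 1·26.982 + 3·28.085 + 12·15.999 + 2·1.008 = 444.694 g/mol.
Mass of K per formula unit: 1 × 39.098 = 39.098 g.
Weight fraction K = 39.098 / 444.694 = 0.0879.

8.79 mass %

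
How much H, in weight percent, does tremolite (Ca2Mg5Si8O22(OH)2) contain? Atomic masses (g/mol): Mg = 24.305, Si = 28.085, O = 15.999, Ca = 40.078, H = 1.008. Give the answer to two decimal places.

0.25 weight percent

Molar mass of Ca2Mg5Si8O22(OH)2: 2*40.078 + 5*24.305 + 8*28.085 + 24*15.999 + 2*1.008 = 812.353 g/mol.
Mass of H per formula unit: 2 × 1.008 = 2.016 g.
Weight fraction H = 2.016 / 812.353 = 0.0025.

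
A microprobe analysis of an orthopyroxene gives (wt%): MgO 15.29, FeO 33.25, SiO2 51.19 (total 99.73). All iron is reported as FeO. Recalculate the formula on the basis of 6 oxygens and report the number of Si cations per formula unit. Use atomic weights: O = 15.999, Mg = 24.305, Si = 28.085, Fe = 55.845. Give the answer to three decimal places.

MgO (M=40.304): mol = 0.37937; Mg = 0.37937, O = 0.37937.
FeO (M=71.844): mol = 0.46281; Fe = 0.46281, O = 0.46281.
SiO2 (M=60.083): mol = 0.85199; Si = 0.85199, O = 1.70398.
ΣO = 2.54616; factor = 6/ΣO = 2.35649.
Si apfu = 0.85199 × 2.35649 = 2.008.

2.008 Si apfu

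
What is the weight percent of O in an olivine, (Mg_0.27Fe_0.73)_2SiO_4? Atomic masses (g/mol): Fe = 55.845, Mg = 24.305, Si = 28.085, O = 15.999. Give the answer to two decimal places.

M((Mg_0.27Fe_0.73)_2SiO_4) = 186.739 g/mol.
O contributes 4 × 15.999 = 63.996 g per mole.
63.996/186.739 = 0.3427 → 34.27%.

34.27 mass %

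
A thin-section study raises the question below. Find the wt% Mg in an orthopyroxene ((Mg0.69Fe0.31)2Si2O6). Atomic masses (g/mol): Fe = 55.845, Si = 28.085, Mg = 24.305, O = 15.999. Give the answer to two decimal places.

15.22 wt%

M((Mg0.69Fe0.31)2Si2O6) = 220.329 g/mol.
Mg contributes 1.38 × 24.305 = 33.541 g per mole.
33.541/220.329 = 0.1522 → 15.22%.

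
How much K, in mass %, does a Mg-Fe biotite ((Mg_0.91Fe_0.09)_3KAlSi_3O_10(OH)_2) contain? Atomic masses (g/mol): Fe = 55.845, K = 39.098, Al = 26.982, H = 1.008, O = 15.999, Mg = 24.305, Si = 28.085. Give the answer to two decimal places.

Molar mass of (Mg_0.91Fe_0.09)_3KAlSi_3O_10(OH)_2: 2.73×24.305 + 0.27×55.845 + 1×39.098 + 1×26.982 + 3×28.085 + 12×15.999 + 2×1.008 = 425.770 g/mol.
Mass of K per formula unit: 1 × 39.098 = 39.098 g.
Weight fraction K = 39.098 / 425.770 = 0.0918.

9.18 mass %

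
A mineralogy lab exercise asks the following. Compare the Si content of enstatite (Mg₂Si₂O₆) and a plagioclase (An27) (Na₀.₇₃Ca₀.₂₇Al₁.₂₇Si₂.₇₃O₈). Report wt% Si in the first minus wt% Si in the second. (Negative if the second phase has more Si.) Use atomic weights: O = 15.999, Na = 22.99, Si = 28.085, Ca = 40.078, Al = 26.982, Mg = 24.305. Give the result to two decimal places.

-0.79 percentage points

First mineral: 56.170 g Si in 200.774 g formula = 27.98 wt% Si.
Second mineral: 76.672 g Si in 266.535 g formula = 28.77 wt% Si.
27.98% − 28.77% gives a difference of -0.79 percentage points.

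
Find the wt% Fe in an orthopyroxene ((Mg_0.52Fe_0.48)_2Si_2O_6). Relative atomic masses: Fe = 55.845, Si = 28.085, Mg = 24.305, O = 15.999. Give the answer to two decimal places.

23.20 weight percent

Molar mass of (Mg_0.52Fe_0.48)_2Si_2O_6: 1.04·24.305 + 0.96·55.845 + 2·28.085 + 6·15.999 = 231.052 g/mol.
Mass of Fe per formula unit: 0.96 × 55.845 = 53.611 g.
Weight fraction Fe = 53.611 / 231.052 = 0.2320.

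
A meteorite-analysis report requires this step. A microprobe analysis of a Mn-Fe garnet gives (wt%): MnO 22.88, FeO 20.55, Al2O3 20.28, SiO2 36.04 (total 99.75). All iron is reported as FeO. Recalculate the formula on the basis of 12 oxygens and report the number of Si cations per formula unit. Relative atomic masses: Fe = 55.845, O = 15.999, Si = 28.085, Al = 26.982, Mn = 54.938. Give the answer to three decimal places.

2.993 Si apfu

MnO (M=70.937): mol = 0.32254; Mn = 0.32254, O = 0.32254.
FeO (M=71.844): mol = 0.28604; Fe = 0.28604, O = 0.28604.
Al2O3 (M=101.961): mol = 0.19890; Al = 0.39780, O = 0.59670.
SiO2 (M=60.083): mol = 0.59984; Si = 0.59984, O = 1.19968.
ΣO = 2.40496; factor = 12/ΣO = 4.98969.
Si apfu = 0.59984 × 4.98969 = 2.993.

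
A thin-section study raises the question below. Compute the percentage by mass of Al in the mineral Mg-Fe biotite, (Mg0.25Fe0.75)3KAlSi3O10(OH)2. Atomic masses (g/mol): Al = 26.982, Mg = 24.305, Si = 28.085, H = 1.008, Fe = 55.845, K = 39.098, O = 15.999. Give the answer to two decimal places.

5.53 mass %

Formula mass = 0.75·24.305 + 2.25·55.845 + 1·39.098 + 1·26.982 + 3·28.085 + 12·15.999 + 2·1.008 = 488.219 g/mol, of which 26.982 g is Al.
So Al makes up 26.982/488.219 = 0.0553 of the mass, i.e. 5.53%.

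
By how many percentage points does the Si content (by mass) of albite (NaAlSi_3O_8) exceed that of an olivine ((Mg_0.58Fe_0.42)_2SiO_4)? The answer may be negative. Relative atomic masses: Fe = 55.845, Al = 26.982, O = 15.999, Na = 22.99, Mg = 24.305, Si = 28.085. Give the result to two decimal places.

M(NaAlSi_3O_8) = 262.219 g/mol, so wt% Si = 84.255/262.219 × 100 = 32.13%.
M((Mg_0.58Fe_0.42)_2SiO_4) = 167.185 g/mol, so wt% Si = 28.085/167.185 × 100 = 16.80%.
32.13 − 16.80 = 15.33 pp.

15.33 percentage points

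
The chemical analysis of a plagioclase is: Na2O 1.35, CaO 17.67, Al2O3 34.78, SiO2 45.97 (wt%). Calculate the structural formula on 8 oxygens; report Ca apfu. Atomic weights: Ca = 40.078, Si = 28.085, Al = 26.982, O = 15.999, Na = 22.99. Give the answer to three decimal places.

Na2O (M=61.979): mol = 0.02178; Na = 0.04356, O = 0.02178.
CaO (M=56.077): mol = 0.31510; Ca = 0.31510, O = 0.31510.
Al2O3 (M=101.961): mol = 0.34111; Al = 0.68222, O = 1.02333.
SiO2 (M=60.083): mol = 0.76511; Si = 0.76511, O = 1.53022.
ΣO = 2.89043; factor = 8/ΣO = 2.76775.
Ca apfu = 0.31510 × 2.76775 = 0.872.

0.872 Ca apfu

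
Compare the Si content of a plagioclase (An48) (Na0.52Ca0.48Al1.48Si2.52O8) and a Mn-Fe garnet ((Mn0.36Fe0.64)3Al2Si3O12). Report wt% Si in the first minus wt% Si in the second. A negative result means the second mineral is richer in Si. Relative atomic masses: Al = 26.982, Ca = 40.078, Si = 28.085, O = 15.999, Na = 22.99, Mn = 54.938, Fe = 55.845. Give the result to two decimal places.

Si in Na0.52Ca0.48Al1.48Si2.52O8: molar mass 269.892 g/mol; 2.52×28.085 = 70.774 g → 26.22 wt%.
Si in (Mn0.36Fe0.64)3Al2Si3O12: molar mass 496.762 g/mol; 3×28.085 = 84.255 g → 16.96 wt%.
Difference = 26.22 − 16.96 = 9.26 percentage points.

9.26 percentage points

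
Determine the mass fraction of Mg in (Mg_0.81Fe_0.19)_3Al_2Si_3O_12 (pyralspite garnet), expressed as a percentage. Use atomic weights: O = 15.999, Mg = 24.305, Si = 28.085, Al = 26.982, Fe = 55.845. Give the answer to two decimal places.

14.03 mass %

Molar mass of (Mg_0.81Fe_0.19)_3Al_2Si_3O_12: 2.43×24.305 + 0.57×55.845 + 2×26.982 + 3×28.085 + 12×15.999 = 421.100 g/mol.
Mass of Mg per formula unit: 2.43 × 24.305 = 59.061 g.
Weight fraction Mg = 59.061 / 421.100 = 0.1403.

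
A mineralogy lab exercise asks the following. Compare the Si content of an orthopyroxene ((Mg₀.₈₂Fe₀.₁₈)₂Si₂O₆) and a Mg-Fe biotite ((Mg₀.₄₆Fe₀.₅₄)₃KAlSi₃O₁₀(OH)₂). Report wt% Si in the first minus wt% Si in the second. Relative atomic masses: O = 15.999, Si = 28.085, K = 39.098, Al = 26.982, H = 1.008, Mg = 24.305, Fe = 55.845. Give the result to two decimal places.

Si in (Mg₀.₈₂Fe₀.₁₈)₂Si₂O₆: molar mass 212.128 g/mol; 2×28.085 = 56.170 g → 26.48 wt%.
Si in (Mg₀.₄₆Fe₀.₅₄)₃KAlSi₃O₁₀(OH)₂: molar mass 468.349 g/mol; 3×28.085 = 84.255 g → 17.99 wt%.
Difference = 26.48 − 17.99 = 8.49 percentage points.

8.49 percentage points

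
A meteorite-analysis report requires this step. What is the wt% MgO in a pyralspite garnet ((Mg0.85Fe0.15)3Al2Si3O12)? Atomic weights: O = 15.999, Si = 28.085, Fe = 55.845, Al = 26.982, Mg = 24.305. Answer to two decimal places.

Formula mass = 417.315 g/mol.
2.55 Mg → 2.5500 mol MgO per formula unit; M(MgO) = 40.304, so MgO mass = 102.775 g.
102.775/417.315 × 100 = 24.63 wt%.

24.63 wt%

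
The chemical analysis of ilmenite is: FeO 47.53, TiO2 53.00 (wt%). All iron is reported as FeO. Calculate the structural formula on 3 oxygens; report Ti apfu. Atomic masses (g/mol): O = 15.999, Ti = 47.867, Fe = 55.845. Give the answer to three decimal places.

1.001 Ti apfu

FeO: 47.53/71.844 = 0.66157 mol → 0.66157 mol Fe, 0.66157 mol O.
TiO2: 53.00/79.865 = 0.66362 mol → 0.66362 mol Ti, 1.32724 mol O.
Total oxygen = 1.98881 mol. Normalization factor = 3/1.98881 = 1.50844.
Ti per 3 O = 0.66362 × 1.50844 = 1.001.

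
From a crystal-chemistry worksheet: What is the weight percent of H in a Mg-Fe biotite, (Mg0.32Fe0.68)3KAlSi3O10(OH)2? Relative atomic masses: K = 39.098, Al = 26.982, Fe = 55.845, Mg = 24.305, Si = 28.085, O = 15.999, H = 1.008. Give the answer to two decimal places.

Molar mass of (Mg0.32Fe0.68)3KAlSi3O10(OH)2: 0.96·24.305 + 2.04·55.845 + 1·39.098 + 1·26.982 + 3·28.085 + 12·15.999 + 2·1.008 = 481.596 g/mol.
Mass of H per formula unit: 2 × 1.008 = 2.016 g.
Weight fraction H = 2.016 / 481.596 = 0.0042.

0.42 mass %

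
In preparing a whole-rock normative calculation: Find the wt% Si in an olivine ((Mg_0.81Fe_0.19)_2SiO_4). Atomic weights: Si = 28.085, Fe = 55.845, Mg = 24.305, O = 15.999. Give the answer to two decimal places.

18.40 wt%

M((Mg_0.81Fe_0.19)_2SiO_4) = 152.676 g/mol.
Si contributes 1 × 28.085 = 28.085 g per mole.
28.085/152.676 = 0.1840 → 18.40%.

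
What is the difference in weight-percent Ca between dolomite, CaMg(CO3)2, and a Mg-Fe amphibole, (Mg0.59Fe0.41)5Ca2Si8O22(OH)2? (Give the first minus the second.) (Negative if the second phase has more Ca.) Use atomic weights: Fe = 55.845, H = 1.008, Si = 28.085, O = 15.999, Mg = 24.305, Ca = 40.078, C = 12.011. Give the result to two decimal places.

Ca in CaMg(CO3)2: molar mass 184.399 g/mol; 1×40.078 = 40.078 g → 21.73 wt%.
Ca in (Mg0.59Fe0.41)5Ca2Si8O22(OH)2: molar mass 877.010 g/mol; 2×40.078 = 80.156 g → 9.14 wt%.
Difference = 21.73 − 9.14 = 12.59 percentage points.

12.59 percentage points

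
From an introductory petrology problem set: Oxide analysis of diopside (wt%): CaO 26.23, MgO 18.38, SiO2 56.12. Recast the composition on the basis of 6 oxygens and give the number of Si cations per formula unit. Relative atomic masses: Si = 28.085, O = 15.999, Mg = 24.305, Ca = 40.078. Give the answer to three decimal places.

CaO: 26.23/56.077 = 0.46775 mol → 0.46775 mol Ca, 0.46775 mol O.
MgO: 18.38/40.304 = 0.45603 mol → 0.45603 mol Mg, 0.45603 mol O.
SiO2: 56.12/60.083 = 0.93404 mol → 0.93404 mol Si, 1.86808 mol O.
Total oxygen = 2.79186 mol. Normalization factor = 6/2.79186 = 2.14910.
Si per 6 O = 0.93404 × 2.14910 = 2.007.

2.007 Si apfu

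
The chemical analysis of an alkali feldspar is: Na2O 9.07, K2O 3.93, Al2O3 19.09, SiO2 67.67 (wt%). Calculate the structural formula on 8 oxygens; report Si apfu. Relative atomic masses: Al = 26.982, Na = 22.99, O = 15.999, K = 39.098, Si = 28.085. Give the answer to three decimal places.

Na2O (M=61.979): mol = 0.14634; Na = 0.29268, O = 0.14634.
K2O (M=94.195): mol = 0.04172; K = 0.08344, O = 0.04172.
Al2O3 (M=101.961): mol = 0.18723; Al = 0.37446, O = 0.56169.
SiO2 (M=60.083): mol = 1.12628; Si = 1.12628, O = 2.25256.
ΣO = 3.00231; factor = 8/ΣO = 2.66461.
Si apfu = 1.12628 × 2.66461 = 3.001.

3.001 Si apfu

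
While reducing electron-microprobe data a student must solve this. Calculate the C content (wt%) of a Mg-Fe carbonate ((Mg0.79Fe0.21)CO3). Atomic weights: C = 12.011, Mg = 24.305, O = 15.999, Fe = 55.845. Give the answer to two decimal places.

13.21 wt%

Molar mass of (Mg0.79Fe0.21)CO3: 0.79·24.305 + 0.21·55.845 + 1·12.011 + 3·15.999 = 90.936 g/mol.
Mass of C per formula unit: 1 × 12.011 = 12.011 g.
Weight fraction C = 12.011 / 90.936 = 0.1321.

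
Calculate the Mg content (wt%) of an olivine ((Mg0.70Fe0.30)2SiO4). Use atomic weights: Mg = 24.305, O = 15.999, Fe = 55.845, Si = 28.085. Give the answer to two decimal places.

M((Mg0.70Fe0.30)2SiO4) = 159.615 g/mol.
Mg contributes 1.40 × 24.305 = 34.027 g per mole.
34.027/159.615 = 0.2132 → 21.32%.

21.32 wt%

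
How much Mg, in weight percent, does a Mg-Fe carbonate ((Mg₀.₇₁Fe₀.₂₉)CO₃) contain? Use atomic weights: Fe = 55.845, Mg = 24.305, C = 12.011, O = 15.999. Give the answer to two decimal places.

18.46 weight percent

Molar mass of (Mg₀.₇₁Fe₀.₂₉)CO₃: 0.71×24.305 + 0.29×55.845 + 1×12.011 + 3×15.999 = 93.460 g/mol.
Mass of Mg per formula unit: 0.71 × 24.305 = 17.257 g.
Weight fraction Mg = 17.257 / 93.460 = 0.1846.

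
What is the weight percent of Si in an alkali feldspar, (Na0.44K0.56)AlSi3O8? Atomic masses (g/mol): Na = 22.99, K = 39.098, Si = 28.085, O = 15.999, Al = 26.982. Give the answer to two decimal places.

Formula mass = 0.44×22.99 + 0.56×39.098 + 1×26.982 + 3×28.085 + 8×15.999 = 271.239 g/mol, of which 84.255 g is Si.
So Si makes up 84.255/271.239 = 0.3106 of the mass, i.e. 31.06%.

31.06 weight percent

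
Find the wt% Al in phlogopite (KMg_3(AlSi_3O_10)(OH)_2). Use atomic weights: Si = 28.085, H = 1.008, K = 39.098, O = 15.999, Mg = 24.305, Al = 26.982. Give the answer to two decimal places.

Formula mass = 1×39.098 + 3×24.305 + 1×26.982 + 3×28.085 + 12×15.999 + 2×1.008 = 417.254 g/mol, of which 26.982 g is Al.
So Al makes up 26.982/417.254 = 0.0647 of the mass, i.e. 6.47%.

6.47 mass %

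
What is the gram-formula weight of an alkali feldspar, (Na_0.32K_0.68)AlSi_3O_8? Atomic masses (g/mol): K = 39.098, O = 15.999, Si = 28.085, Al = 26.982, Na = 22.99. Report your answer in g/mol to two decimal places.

273.17 g/mol

Na: 0.32 × 22.99 = 7.3568
K: 0.68 × 39.098 = 26.5866
Al: 1 × 26.982 = 26.9820
Si: 3 × 28.085 = 84.2550
O: 8 × 15.999 = 127.9920
Summing the contributions gives the formula mass.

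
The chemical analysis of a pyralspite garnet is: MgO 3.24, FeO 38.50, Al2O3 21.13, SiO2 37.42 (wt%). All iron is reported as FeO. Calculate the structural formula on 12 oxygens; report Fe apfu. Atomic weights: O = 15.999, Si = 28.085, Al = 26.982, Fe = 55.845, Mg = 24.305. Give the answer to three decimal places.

2.589 Fe apfu

3.24 wt% MgO ÷ 40.304 g/mol = 0.08039 mol, giving 0.08039 Mg and 0.08039 O.
38.50 wt% FeO ÷ 71.844 g/mol = 0.53588 mol, giving 0.53588 Fe and 0.53588 O.
21.13 wt% Al2O3 ÷ 101.961 g/mol = 0.20724 mol, giving 0.41448 Al and 0.62172 O.
37.42 wt% SiO2 ÷ 60.083 g/mol = 0.62281 mol, giving 0.62281 Si and 1.24562 O.
Oxygen sums to 2.48361; scaling by 12/2.48361 = 4.83168 puts the formula on 12 O.
Fe: 0.53588 × 4.83168 = 2.589 atoms per formula unit.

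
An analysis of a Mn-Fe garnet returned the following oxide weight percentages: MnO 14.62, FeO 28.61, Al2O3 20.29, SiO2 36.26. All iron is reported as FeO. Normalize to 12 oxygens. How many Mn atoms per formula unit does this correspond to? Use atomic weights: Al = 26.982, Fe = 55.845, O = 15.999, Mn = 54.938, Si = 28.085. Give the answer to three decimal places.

MnO: 14.62/70.937 = 0.20610 mol → 0.20610 mol Mn, 0.20610 mol O.
FeO: 28.61/71.844 = 0.39822 mol → 0.39822 mol Fe, 0.39822 mol O.
Al2O3: 20.29/101.961 = 0.19900 mol → 0.39800 mol Al, 0.59700 mol O.
SiO2: 36.26/60.083 = 0.60350 mol → 0.60350 mol Si, 1.20700 mol O.
Total oxygen = 2.40832 mol. Normalization factor = 12/2.40832 = 4.98273.
Mn per 12 O = 0.20610 × 4.98273 = 1.027.

1.027 Mn apfu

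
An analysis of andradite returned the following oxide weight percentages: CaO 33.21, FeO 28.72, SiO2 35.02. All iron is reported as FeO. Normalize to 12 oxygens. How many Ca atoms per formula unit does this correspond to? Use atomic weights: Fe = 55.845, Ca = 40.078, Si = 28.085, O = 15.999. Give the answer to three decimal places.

CaO (M=56.077): mol = 0.59222; Ca = 0.59222, O = 0.59222.
FeO (M=71.844): mol = 0.39976; Fe = 0.39976, O = 0.39976.
SiO2 (M=60.083): mol = 0.58286; Si = 0.58286, O = 1.16572.
ΣO = 2.15770; factor = 12/ΣO = 5.56148.
Ca apfu = 0.59222 × 5.56148 = 3.294.

3.294 Ca apfu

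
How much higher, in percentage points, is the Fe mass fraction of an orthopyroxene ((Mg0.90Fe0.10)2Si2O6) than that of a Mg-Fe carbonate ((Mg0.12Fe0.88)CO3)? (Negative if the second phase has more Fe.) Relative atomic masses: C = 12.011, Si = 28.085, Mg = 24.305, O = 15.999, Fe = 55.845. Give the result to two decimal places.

M((Mg0.90Fe0.10)2Si2O6) = 207.082 g/mol, so wt% Fe = 11.169/207.082 × 100 = 5.39%.
M((Mg0.12Fe0.88)CO3) = 112.068 g/mol, so wt% Fe = 49.144/112.068 × 100 = 43.85%.
5.39 − 43.85 = -38.46 pp.

-38.46 percentage points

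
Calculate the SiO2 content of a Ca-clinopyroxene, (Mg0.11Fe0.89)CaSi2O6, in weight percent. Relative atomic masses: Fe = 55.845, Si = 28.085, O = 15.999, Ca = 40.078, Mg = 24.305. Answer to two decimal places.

M((Mg0.11Fe0.89)CaSi2O6) = 244.618 g/mol; M(SiO2) = 60.083 g/mol.
Moles SiO2 per formula unit = 2 Si ÷ 1 = 2.0000.
SiO2 fraction = (2.0000 × 60.083) / 244.618 = 120.166/244.618 = 0.4912.

49.12 wt%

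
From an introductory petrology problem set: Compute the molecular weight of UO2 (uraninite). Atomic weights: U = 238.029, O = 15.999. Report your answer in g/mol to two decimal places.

M = 1×238.029 + 2×15.999

270.03 g/mol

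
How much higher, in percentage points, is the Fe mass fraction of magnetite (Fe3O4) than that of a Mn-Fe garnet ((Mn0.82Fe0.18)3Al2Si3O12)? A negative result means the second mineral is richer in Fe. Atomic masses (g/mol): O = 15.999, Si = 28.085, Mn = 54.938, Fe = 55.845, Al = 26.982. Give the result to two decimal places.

Fe in Fe3O4: molar mass 231.531 g/mol; 3×55.845 = 167.535 g → 72.36 wt%.
Fe in (Mn0.82Fe0.18)3Al2Si3O12: molar mass 495.511 g/mol; 0.54×55.845 = 30.156 g → 6.09 wt%.
Difference = 72.36 − 6.09 = 66.27 percentage points.

66.27 percentage points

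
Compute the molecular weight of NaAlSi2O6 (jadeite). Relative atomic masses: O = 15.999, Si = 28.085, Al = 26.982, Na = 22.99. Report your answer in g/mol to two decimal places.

Na: 1 × 22.99 = 22.9900
Al: 1 × 26.982 = 26.9820
Si: 2 × 28.085 = 56.1700
O: 6 × 15.999 = 95.9940
Summing the contributions gives the formula mass.

202.14 g/mol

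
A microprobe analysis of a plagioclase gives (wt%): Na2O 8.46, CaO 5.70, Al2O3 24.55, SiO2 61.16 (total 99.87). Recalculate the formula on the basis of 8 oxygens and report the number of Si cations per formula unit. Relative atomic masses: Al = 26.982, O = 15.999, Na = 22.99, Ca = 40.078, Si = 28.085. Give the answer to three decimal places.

2.718 Si apfu

Na2O: 8.46/61.979 = 0.13650 mol → 0.27300 mol Na, 0.13650 mol O.
CaO: 5.70/56.077 = 0.10165 mol → 0.10165 mol Ca, 0.10165 mol O.
Al2O3: 24.55/101.961 = 0.24078 mol → 0.48156 mol Al, 0.72234 mol O.
SiO2: 61.16/60.083 = 1.01793 mol → 1.01793 mol Si, 2.03586 mol O.
Total oxygen = 2.99635 mol. Normalization factor = 8/2.99635 = 2.66992.
Si per 8 O = 1.01793 × 2.66992 = 2.718.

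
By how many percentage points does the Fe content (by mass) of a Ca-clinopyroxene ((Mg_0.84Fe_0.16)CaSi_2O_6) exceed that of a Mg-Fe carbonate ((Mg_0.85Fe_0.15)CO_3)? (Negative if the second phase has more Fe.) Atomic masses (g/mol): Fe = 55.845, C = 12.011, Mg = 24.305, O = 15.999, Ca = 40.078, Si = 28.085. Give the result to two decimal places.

-5.38 percentage points

Fe in (Mg_0.84Fe_0.16)CaSi_2O_6: molar mass 221.593 g/mol; 0.16×55.845 = 8.935 g → 4.03 wt%.
Fe in (Mg_0.85Fe_0.15)CO_3: molar mass 89.044 g/mol; 0.15×55.845 = 8.377 g → 9.41 wt%.
Difference = 4.03 − 9.41 = -5.38 percentage points.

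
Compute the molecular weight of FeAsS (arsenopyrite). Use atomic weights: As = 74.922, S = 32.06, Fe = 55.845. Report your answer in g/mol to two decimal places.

Fe: 1 × 55.845 = 55.8450
As: 1 × 74.922 = 74.9220
S: 1 × 32.06 = 32.0600
Summing the contributions gives the formula mass.

162.83 g/mol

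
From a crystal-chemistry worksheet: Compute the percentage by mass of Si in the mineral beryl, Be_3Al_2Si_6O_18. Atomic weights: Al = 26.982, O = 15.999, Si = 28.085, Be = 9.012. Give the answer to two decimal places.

M(Be_3Al_2Si_6O_18) = 537.492 g/mol.
Si contributes 6 × 28.085 = 168.510 g per mole.
168.510/537.492 = 0.3135 → 31.35%.

31.35 weight percent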